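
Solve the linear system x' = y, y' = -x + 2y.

Coefficient matrix A = [[0, 1], [-1, 2]].
Characteristic polynomial det(A - λI) = λ^2 - 2λ + 1 = 0.
Single eigenvalue λ = 1 with algebraic multiplicity 2.
Eigenvector v = (-1,-1); generalized eigenvector w with (A-λI)w=v is (2,1).
General solution: e^(t)[K_1·v + K_2·(t·v + w)].

x(t) = -K_1e^(t) - K_2te^(t) + 2K_2e^(t), y(t) = -K_1e^(t) - K_2te^(t) + K_2e^(t)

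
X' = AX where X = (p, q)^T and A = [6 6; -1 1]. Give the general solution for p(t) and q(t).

Coefficient matrix A = [[6, 6], [-1, 1]].
Characteristic polynomial det(A - λI) = λ^2 - 7λ + 12 = 0.
Eigenvalues λ = 3, 4.
For λ=3: (A-λI) row 1 is [3, 6], so an eigenvector is (-2, 1).
For λ=4: (A-λI) row 1 is [2, 6], so an eigenvector is (3, -1).
General solution: K_1e^(3t)(-2,1) + K_2e^(4t)(3,-1).

p(t) = -2K_1e^(3t) + 3K_2e^(4t), q(t) = K_1e^(3t) - K_2e^(4t)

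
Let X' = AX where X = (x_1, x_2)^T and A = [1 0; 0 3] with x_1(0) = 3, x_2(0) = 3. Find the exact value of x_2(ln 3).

A = [[1,0],[0,3]]; eigenvalues λ = 3, 1.
Eigenvectors: (0,1) for λ=3, (-1,0) for λ=1.
From the initial condition, c_1 = 3, c_2 = -3.
x_2(ln 3) = (3)(3^3)(1) + (-3)(3^1)(0) = 81.

81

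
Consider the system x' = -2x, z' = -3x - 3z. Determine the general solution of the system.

x(t) = C_2e^(-2t), z(t) = -C_1e^(-3t) - 3C_2e^(-2t)

Coefficient matrix A = [[-2, 0], [-3, -3]].
Characteristic polynomial det(A - λI) = λ^2 + 5λ + 6 = 0.
Eigenvalues λ = -3, -2.
For λ=-3: (A-λI) row 1 is [1, 0], so an eigenvector is (0, -1).
For λ=-2: (A-λI) row 2 is [-3, -1], so an eigenvector is (1, -3).
General solution: C_1e^(-3t)(0,-1) + C_2e^(-2t)(1,-3).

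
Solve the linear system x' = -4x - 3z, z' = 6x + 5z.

Coefficient matrix A = [[-4, -3], [6, 5]].
Characteristic polynomial det(A - λI) = λ^2 - λ - 2 = 0.
Eigenvalues λ = 2, -1.
For λ=2: (A-λI) row 1 is [-6, -3], so an eigenvector is (1, -2).
For λ=-1: (A-λI) row 1 is [-3, -3], so an eigenvector is (1, -1).
General solution: c_1e^(2t)(1,-2) + c_2e^(-t)(1,-1).

x(t) = c_1e^(2t) + c_2e^(-t), z(t) = -2c_1e^(2t) - c_2e^(-t)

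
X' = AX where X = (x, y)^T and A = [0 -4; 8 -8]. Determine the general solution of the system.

Coefficient matrix A = [[0, -4], [8, -8]].
Characteristic polynomial det(A - λI) = λ^2 + 8λ + 32 = 0.
Eigenvalues λ = -4 ± 4i (complex conjugate pair).
For λ=-4+4i: an eigenvector is (0,1) - i(-1,-1) = (0 + i, 1 + i).
A real fundamental pair from Re and Im of e^((-4+4i)t)v: X_1 = e^(-4t)(cos(4t)·(0,1) + sin(4t)·(-1,-1)), X_2 = e^(-4t)(sin(4t)·(0,1) - cos(4t)·(-1,-1)).
General solution: C_1X_1 + C_2X_2.

x(t) = -C_1e^(-4t)sin(4t) + C_2e^(-4t)cos(4t), y(t) = -C_1e^(-4t)sin(4t) + C_1e^(-4t)cos(4t) + C_2e^(-4t)sin(4t) + C_2e^(-4t)cos(4t)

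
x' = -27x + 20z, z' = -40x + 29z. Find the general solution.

Coefficient matrix A = [[-27, 20], [-40, 29]].
Characteristic polynomial det(A - λI) = λ^2 - 2λ + 17 = 0.
Eigenvalues λ = 1 ± 4i (complex conjugate pair).
For λ=1+4i: an eigenvector is (-1,-1) - i(2,3) = (-1 - 2i, -1 - 3i).
A real fundamental pair from Re and Im of e^((1+4i)t)v: X_1 = e^(t)(cos(4t)·(-1,-1) + sin(4t)·(2,3)), X_2 = e^(t)(sin(4t)·(-1,-1) - cos(4t)·(2,3)).
General solution: C_1X_1 + C_2X_2.

x(t) = 2C_1e^(t)sin(4t) - C_1e^(t)cos(4t) - C_2e^(t)sin(4t) - 2C_2e^(t)cos(4t), z(t) = 3C_1e^(t)sin(4t) - C_1e^(t)cos(4t) - C_2e^(t)sin(4t) - 3C_2e^(t)cos(4t)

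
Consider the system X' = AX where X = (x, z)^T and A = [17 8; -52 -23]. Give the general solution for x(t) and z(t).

x(t) = -c_1e^(-3t)sin(4t) - c_1e^(-3t)cos(4t) - c_2e^(-3t)sin(4t) + c_2e^(-3t)cos(4t), z(t) = 3c_1e^(-3t)sin(4t) + 2c_1e^(-3t)cos(4t) + 2c_2e^(-3t)sin(4t) - 3c_2e^(-3t)cos(4t)

Coefficient matrix A = [[17, 8], [-52, -23]].
Characteristic polynomial det(A - λI) = λ^2 + 6λ + 25 = 0.
Eigenvalues λ = -3 ± 4i (complex conjugate pair).
For λ=-3+4i: an eigenvector is (-1,2) - i(-1,3) = (-1 + i, 2 - 3i).
A real fundamental pair from Re and Im of e^((-3+4i)t)v: X_1 = e^(-3t)(cos(4t)·(-1,2) + sin(4t)·(-1,3)), X_2 = e^(-3t)(sin(4t)·(-1,2) - cos(4t)·(-1,3)).
General solution: c_1X_1 + c_2X_2.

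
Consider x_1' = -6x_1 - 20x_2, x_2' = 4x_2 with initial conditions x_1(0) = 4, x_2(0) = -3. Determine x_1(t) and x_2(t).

x_1(t) = 6e^(4t) - 2e^(-6t), x_2(t) = -3e^(4t)

Coefficient matrix A = [[-6, -20], [0, 4]].
Characteristic polynomial det(A - λI) = λ^2 + 2λ - 24 = 0.
Eigenvalues λ = -6, 4.
For λ=-6: (A-λI) row 1 is [0, -20], so an eigenvector is (-1, 0).
For λ=4: (A-λI) row 1 is [-10, -20], so an eigenvector is (2, -1).
General solution: c_1e^(-6t)(-1,0) + c_2e^(4t)(2,-1).
Applying x_1(0)=4, x_2(0)=-3 gives c_1=2, c_2=3.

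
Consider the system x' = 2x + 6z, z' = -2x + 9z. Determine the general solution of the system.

x(t) = 2C_1e^(5t) + 3C_2e^(6t), z(t) = C_1e^(5t) + 2C_2e^(6t)

Coefficient matrix A = [[2, 6], [-2, 9]].
Characteristic polynomial det(A - λI) = λ^2 - 11λ + 30 = 0.
Eigenvalues λ = 5, 6.
For λ=5: (A-λI) row 1 is [-3, 6], so an eigenvector is (2, 1).
For λ=6: (A-λI) row 1 is [-4, 6], so an eigenvector is (3, 2).
General solution: C_1e^(5t)(2,1) + C_2e^(6t)(3,2).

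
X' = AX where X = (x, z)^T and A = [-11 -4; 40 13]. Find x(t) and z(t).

Coefficient matrix A = [[-11, -4], [40, 13]].
Characteristic polynomial det(A - λI) = λ^2 - 2λ + 17 = 0.
Eigenvalues λ = 1 ± 4i (complex conjugate pair).
For λ=1+4i: an eigenvector is (0,1) - i(-1,3) = (0 + i, 1 - 3i).
A real fundamental pair from Re and Im of e^((1+4i)t)v: X_1 = e^(t)(cos(4t)·(0,1) + sin(4t)·(-1,3)), X_2 = e^(t)(sin(4t)·(0,1) - cos(4t)·(-1,3)).
General solution: K_1X_1 + K_2X_2.

x(t) = -K_1e^(t)sin(4t) + K_2e^(t)cos(4t), z(t) = 3K_1e^(t)sin(4t) + K_1e^(t)cos(4t) + K_2e^(t)sin(4t) - 3K_2e^(t)cos(4t)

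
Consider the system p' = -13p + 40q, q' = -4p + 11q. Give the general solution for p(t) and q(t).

Coefficient matrix A = [[-13, 40], [-4, 11]].
Characteristic polynomial det(A - λI) = λ^2 + 2λ + 17 = 0.
Eigenvalues λ = -1 ± 4i (complex conjugate pair).
For λ=-1+4i: an eigenvector is (3,1) - i(1,0) = (3 - i, 1).
A real fundamental pair from Re and Im of e^((-1+4i)t)v: X_1 = e^(-t)(cos(4t)·(3,1) + sin(4t)·(1,0)), X_2 = e^(-t)(sin(4t)·(3,1) - cos(4t)·(1,0)).
General solution: K_1X_1 + K_2X_2.

p(t) = K_1e^(-t)sin(4t) + 3K_1e^(-t)cos(4t) + 3K_2e^(-t)sin(4t) - K_2e^(-t)cos(4t), q(t) = K_1e^(-t)cos(4t) + K_2e^(-t)sin(4t)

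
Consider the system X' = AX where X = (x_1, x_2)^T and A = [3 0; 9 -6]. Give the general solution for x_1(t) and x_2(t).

x_1(t) = c_1e^(3t), x_2(t) = c_1e^(3t) - c_2e^(-6t)

Coefficient matrix A = [[3, 0], [9, -6]].
Characteristic polynomial det(A - λI) = λ^2 + 3λ - 18 = 0.
Eigenvalues λ = 3, -6.
For λ=3: (A-λI) row 2 is [9, -9], so an eigenvector is (1, 1).
For λ=-6: (A-λI) row 1 is [9, 0], so an eigenvector is (0, -1).
General solution: c_1e^(3t)(1,1) + c_2e^(-6t)(0,-1).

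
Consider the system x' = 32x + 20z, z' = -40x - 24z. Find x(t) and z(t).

x(t) = 2K_1e^(4t)sin(4t) + K_1e^(4t)cos(4t) + K_2e^(4t)sin(4t) - 2K_2e^(4t)cos(4t), z(t) = -3K_1e^(4t)sin(4t) - K_1e^(4t)cos(4t) - K_2e^(4t)sin(4t) + 3K_2e^(4t)cos(4t)

Coefficient matrix A = [[32, 20], [-40, -24]].
Characteristic polynomial det(A - λI) = λ^2 - 8λ + 32 = 0.
Eigenvalues λ = 4 ± 4i (complex conjugate pair).
For λ=4+4i: an eigenvector is (1,-1) - i(2,-3) = (1 - 2i, -1 + 3i).
A real fundamental pair from Re and Im of e^((4+4i)t)v: X_1 = e^(4t)(cos(4t)·(1,-1) + sin(4t)·(2,-3)), X_2 = e^(4t)(sin(4t)·(1,-1) - cos(4t)·(2,-3)).
General solution: K_1X_1 + K_2X_2.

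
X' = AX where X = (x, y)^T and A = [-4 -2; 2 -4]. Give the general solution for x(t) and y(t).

Coefficient matrix A = [[-4, -2], [2, -4]].
Characteristic polynomial det(A - λI) = λ^2 + 8λ + 20 = 0.
Eigenvalues λ = -4 ± 2i (complex conjugate pair).
For λ=-4+2i: an eigenvector is (0,-1) - i(1,0) = (0 - i, -1).
A real fundamental pair from Re and Im of e^((-4+2i)t)v: X_1 = e^(-4t)(cos(2t)·(0,-1) + sin(2t)·(1,0)), X_2 = e^(-4t)(sin(2t)·(0,-1) - cos(2t)·(1,0)).
General solution: K_1X_1 + K_2X_2.

x(t) = K_1e^(-4t)sin(2t) - K_2e^(-4t)cos(2t), y(t) = -K_1e^(-4t)cos(2t) - K_2e^(-4t)sin(2t)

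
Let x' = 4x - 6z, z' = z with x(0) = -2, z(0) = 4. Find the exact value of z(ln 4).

16

A = [[4,-6],[0,1]]; eigenvalues λ = 4, 1.
Eigenvectors: (1,0) for λ=4, (2,1) for λ=1.
From the initial condition, c_1 = -10, c_2 = 4.
z(ln 4) = (-10)(4^4)(0) + (4)(4^1)(1) = 16.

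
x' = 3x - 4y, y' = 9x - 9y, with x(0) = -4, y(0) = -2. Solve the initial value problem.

Coefficient matrix A = [[3, -4], [9, -9]].
Characteristic polynomial det(A - λI) = λ^2 + 6λ + 9 = 0.
Single eigenvalue λ = -3 with algebraic multiplicity 2.
Eigenvector v = (-2,-3); generalized eigenvector w with (A-λI)w=v is (-1,-1).
General solution: e^(-3t)[C_1·v + C_2·(t·v + w)].
Applying x(0)=-4, y(0)=-2 gives C_1=-2, C_2=8.

x(t) = -16te^(-3t) - 4e^(-3t), y(t) = -24te^(-3t) - 2e^(-3t)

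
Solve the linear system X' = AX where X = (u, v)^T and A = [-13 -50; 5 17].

Coefficient matrix A = [[-13, -50], [5, 17]].
Characteristic polynomial det(A - λI) = λ^2 - 4λ + 29 = 0.
Eigenvalues λ = 2 ± 5i (complex conjugate pair).
For λ=2+5i: an eigenvector is (1,0) - i(-3,1) = (1 + 3i, 0 - i).
A real fundamental pair from Re and Im of e^((2+5i)t)v: X_1 = e^(2t)(cos(5t)·(1,0) + sin(5t)·(-3,1)), X_2 = e^(2t)(sin(5t)·(1,0) - cos(5t)·(-3,1)).
General solution: C_1X_1 + C_2X_2.

u(t) = -3C_1e^(2t)sin(5t) + C_1e^(2t)cos(5t) + C_2e^(2t)sin(5t) + 3C_2e^(2t)cos(5t), v(t) = C_1e^(2t)sin(5t) - C_2e^(2t)cos(5t)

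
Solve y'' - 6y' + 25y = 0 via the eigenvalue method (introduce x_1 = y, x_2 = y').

Let x_1 = y, x_2 = y'. Then x_1' = x_2 and x_2' = -25x_1 + 6x_2.
A = [[0,1],[-25,6]]; det(A-λI) = λ^2 - 6λ + 25.
Eigenvalues λ = 3 ± 4i.

y(t) = K_1e^(3t)cos(4t) + K_2e^(3t)sin(4t)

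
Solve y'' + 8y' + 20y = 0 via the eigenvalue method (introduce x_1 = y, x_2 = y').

Let x_1 = y, x_2 = y'. Then x_1' = x_2 and x_2' = -20x_1 - 8x_2.
A = [[0,1],[-20,-8]]; det(A-λI) = λ^2 + 8λ + 20.
Eigenvalues λ = -4 ± 2i.

y(t) = c_1e^(-4t)cos(2t) + c_2e^(-4t)sin(2t)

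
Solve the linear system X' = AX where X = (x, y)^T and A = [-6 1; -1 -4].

x(t) = -C_1e^(-5t) - C_2te^(-5t) - C_2e^(-5t), y(t) = -C_1e^(-5t) - C_2te^(-5t) - 2C_2e^(-5t)

Coefficient matrix A = [[-6, 1], [-1, -4]].
Characteristic polynomial det(A - λI) = λ^2 + 10λ + 25 = 0.
Single eigenvalue λ = -5 with algebraic multiplicity 2.
Eigenvector v = (-1,-1); generalized eigenvector w with (A-λI)w=v is (-1,-2).
General solution: e^(-5t)[C_1·v + C_2·(t·v + w)].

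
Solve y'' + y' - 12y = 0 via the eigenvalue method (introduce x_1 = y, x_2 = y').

Let x_1 = y, x_2 = y'. Then x_1' = x_2 and x_2' = 12x_1 - x_2.
A = [[0,1],[12,-1]]; det(A-λI) = λ^2 + λ - 12.
Eigenvalues λ = -4, 3 with eigenvectors (1,-4), (1,3).

y(t) = c_1e^(-4t) + c_2e^(3t)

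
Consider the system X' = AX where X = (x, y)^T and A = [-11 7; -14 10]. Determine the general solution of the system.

x(t) = C_1e^(3t) + C_2e^(-4t), y(t) = 2C_1e^(3t) + C_2e^(-4t)

Coefficient matrix A = [[-11, 7], [-14, 10]].
Characteristic polynomial det(A - λI) = λ^2 + λ - 12 = 0.
Eigenvalues λ = 3, -4.
For λ=3: (A-λI) row 1 is [-14, 7], so an eigenvector is (1, 2).
For λ=-4: (A-λI) row 1 is [-7, 7], so an eigenvector is (1, 1).
General solution: C_1e^(3t)(1,2) + C_2e^(-4t)(1,1).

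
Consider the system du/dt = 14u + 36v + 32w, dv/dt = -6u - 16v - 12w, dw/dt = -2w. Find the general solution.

u(t) = -2c_1e^(-2t) - 2c_2e^(-4t) + 3c_3e^(2t), v(t) = c_2e^(-4t) - c_3e^(2t), w(t) = c_1e^(-2t)

Coefficient matrix A = [[14, 36, 32], [-6, -16, -12], [0, 0, -2]].
det(A - λI) = 0 gives eigenvalues λ = -2, -4, 2.
For λ=-2: eigenvector (-2,0,1).
For λ=-4: eigenvector (-2,1,0).
For λ=2: eigenvector (3,-1,0).
General solution: c_1e^(-2t)(-2,0,1) + c_2e^(-4t)(-2,1,0) + c_3e^(2t)(3,-1,0).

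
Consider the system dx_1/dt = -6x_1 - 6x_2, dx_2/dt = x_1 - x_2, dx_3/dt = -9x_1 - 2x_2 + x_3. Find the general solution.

x_1(t) = 3c_1e^(-4t) - 2c_2e^(-3t), x_2(t) = -c_1e^(-4t) + c_2e^(-3t), x_3(t) = 5c_1e^(-4t) - 4c_2e^(-3t) + c_3e^(t)

Coefficient matrix A = [[-6, -6, 0], [1, -1, 0], [-9, -2, 1]].
det(A - λI) = 0 gives eigenvalues λ = -4, -3, 1.
For λ=-4: eigenvector (3,-1,5).
For λ=-3: eigenvector (-2,1,-4).
For λ=1: eigenvector (0,0,1).
General solution: c_1e^(-4t)(3,-1,5) + c_2e^(-3t)(-2,1,-4) + c_3e^(t)(0,0,1).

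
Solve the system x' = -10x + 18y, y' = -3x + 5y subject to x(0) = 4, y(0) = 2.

x(t) = 4e^(-t), y(t) = 2e^(-t)

Coefficient matrix A = [[-10, 18], [-3, 5]].
Characteristic polynomial det(A - λI) = λ^2 + 5λ + 4 = 0.
Eigenvalues λ = -4, -1.
For λ=-4: (A-λI) row 1 is [-6, 18], so an eigenvector is (3, 1).
For λ=-1: (A-λI) row 1 is [-9, 18], so an eigenvector is (2, 1).
General solution: C_1e^(-4t)(3,1) + C_2e^(-t)(2,1).
Applying x(0)=4, y(0)=2 gives C_1=0, C_2=2.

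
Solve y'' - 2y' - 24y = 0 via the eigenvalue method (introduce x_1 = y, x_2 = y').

Let x_1 = y, x_2 = y'. Then x_1' = x_2 and x_2' = 24x_1 + 2x_2.
A = [[0,1],[24,2]]; det(A-λI) = λ^2 - 2λ - 24.
Eigenvalues λ = 6, -4 with eigenvectors (1,6), (1,-4).

y(t) = c_1e^(6t) + c_2e^(-4t)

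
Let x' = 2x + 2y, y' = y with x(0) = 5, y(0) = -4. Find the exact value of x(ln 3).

-3

A = [[2,2],[0,1]]; eigenvalues λ = 2, 1.
Eigenvectors: (1,0) for λ=2, (-2,1) for λ=1.
From the initial condition, c_1 = -3, c_2 = -4.
x(ln 3) = (-3)(3^2)(1) + (-4)(3^1)(-2) = -3.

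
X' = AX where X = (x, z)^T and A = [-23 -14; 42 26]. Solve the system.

Coefficient matrix A = [[-23, -14], [42, 26]].
Characteristic polynomial det(A - λI) = λ^2 - 3λ - 10 = 0.
Eigenvalues λ = 5, -2.
For λ=5: (A-λI) row 1 is [-28, -14], so an eigenvector is (-1, 2).
For λ=-2: (A-λI) row 1 is [-21, -14], so an eigenvector is (2, -3).
General solution: C_1e^(5t)(-1,2) + C_2e^(-2t)(2,-3).

x(t) = -C_1e^(5t) + 2C_2e^(-2t), z(t) = 2C_1e^(5t) - 3C_2e^(-2t)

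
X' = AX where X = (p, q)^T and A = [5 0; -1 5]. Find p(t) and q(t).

p(t) = c_2e^(5t), q(t) = -c_1e^(5t) - c_2te^(5t) - 2c_2e^(5t)

Coefficient matrix A = [[5, 0], [-1, 5]].
Characteristic polynomial det(A - λI) = λ^2 - 10λ + 25 = 0.
Single eigenvalue λ = 5 with algebraic multiplicity 2.
Eigenvector v = (0,-1); generalized eigenvector w with (A-λI)w=v is (1,-2).
General solution: e^(5t)[c_1·v + c_2·(t·v + w)].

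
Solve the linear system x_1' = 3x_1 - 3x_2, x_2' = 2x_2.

Coefficient matrix A = [[3, -3], [0, 2]].
Characteristic polynomial det(A - λI) = λ^2 - 5λ + 6 = 0.
Eigenvalues λ = 2, 3.
For λ=2: (A-λI) row 1 is [1, -3], so an eigenvector is (-3, -1).
For λ=3: (A-λI) row 1 is [0, -3], so an eigenvector is (-1, 0).
General solution: C_1e^(2t)(-3,-1) + C_2e^(3t)(-1,0).

x_1(t) = -3C_1e^(2t) - C_2e^(3t), x_2(t) = -C_1e^(2t)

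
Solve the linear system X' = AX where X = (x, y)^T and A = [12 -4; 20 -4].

Coefficient matrix A = [[12, -4], [20, -4]].
Characteristic polynomial det(A - λI) = λ^2 - 8λ + 32 = 0.
Eigenvalues λ = 4 ± 4i (complex conjugate pair).
For λ=4+4i: an eigenvector is (-1,-2) - i(0,-1) = (-1, -2 + i).
A real fundamental pair from Re and Im of e^((4+4i)t)v: X_1 = e^(4t)(cos(4t)·(-1,-2) + sin(4t)·(0,-1)), X_2 = e^(4t)(sin(4t)·(-1,-2) - cos(4t)·(0,-1)).
General solution: c_1X_1 + c_2X_2.

x(t) = -c_1e^(4t)cos(4t) - c_2e^(4t)sin(4t), y(t) = -c_1e^(4t)sin(4t) - 2c_1e^(4t)cos(4t) - 2c_2e^(4t)sin(4t) + c_2e^(4t)cos(4t)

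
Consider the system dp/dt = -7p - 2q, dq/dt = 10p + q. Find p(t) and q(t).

Coefficient matrix A = [[-7, -2], [10, 1]].
Characteristic polynomial det(A - λI) = λ^2 + 6λ + 13 = 0.
Eigenvalues λ = -3 ± 2i (complex conjugate pair).
For λ=-3+2i: an eigenvector is (0,-1) - i(1,-2) = (0 - i, -1 + 2i).
A real fundamental pair from Re and Im of e^((-3+2i)t)v: X_1 = e^(-3t)(cos(2t)·(0,-1) + sin(2t)·(1,-2)), X_2 = e^(-3t)(sin(2t)·(0,-1) - cos(2t)·(1,-2)).
General solution: C_1X_1 + C_2X_2.

p(t) = C_1e^(-3t)sin(2t) - C_2e^(-3t)cos(2t), q(t) = -2C_1e^(-3t)sin(2t) - C_1e^(-3t)cos(2t) - C_2e^(-3t)sin(2t) + 2C_2e^(-3t)cos(2t)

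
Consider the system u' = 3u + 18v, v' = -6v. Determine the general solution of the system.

Coefficient matrix A = [[3, 18], [0, -6]].
Characteristic polynomial det(A - λI) = λ^2 + 3λ - 18 = 0.
Eigenvalues λ = 3, -6.
For λ=3: (A-λI) row 1 is [0, 18], so an eigenvector is (-1, 0).
For λ=-6: (A-λI) row 1 is [9, 18], so an eigenvector is (2, -1).
General solution: K_1e^(3t)(-1,0) + K_2e^(-6t)(2,-1).

u(t) = -K_1e^(3t) + 2K_2e^(-6t), v(t) = -K_2e^(-6t)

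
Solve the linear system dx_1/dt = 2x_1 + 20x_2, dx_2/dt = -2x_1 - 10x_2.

x_1(t) = -K_1e^(-4t)sin(2t) + 3K_1e^(-4t)cos(2t) + 3K_2e^(-4t)sin(2t) + K_2e^(-4t)cos(2t), x_2(t) = -K_1e^(-4t)cos(2t) - K_2e^(-4t)sin(2t)

Coefficient matrix A = [[2, 20], [-2, -10]].
Characteristic polynomial det(A - λI) = λ^2 + 8λ + 20 = 0.
Eigenvalues λ = -4 ± 2i (complex conjugate pair).
For λ=-4+2i: an eigenvector is (3,-1) - i(-1,0) = (3 + i, -1).
A real fundamental pair from Re and Im of e^((-4+2i)t)v: X_1 = e^(-4t)(cos(2t)·(3,-1) + sin(2t)·(-1,0)), X_2 = e^(-4t)(sin(2t)·(3,-1) - cos(2t)·(-1,0)).
General solution: K_1X_1 + K_2X_2.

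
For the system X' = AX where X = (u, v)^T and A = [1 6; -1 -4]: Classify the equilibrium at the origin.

A = [[1,6],[-1,-4]]; det(A-λI) = λ^2 + 3λ + 2.
λ = -2, -1: both negative.

stable node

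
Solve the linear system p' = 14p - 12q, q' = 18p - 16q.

p(t) = -2K_1e^(-4t) - K_2e^(2t), q(t) = -3K_1e^(-4t) - K_2e^(2t)

Coefficient matrix A = [[14, -12], [18, -16]].
Characteristic polynomial det(A - λI) = λ^2 + 2λ - 8 = 0.
Eigenvalues λ = -4, 2.
For λ=-4: (A-λI) row 1 is [18, -12], so an eigenvector is (-2, -3).
For λ=2: (A-λI) row 1 is [12, -12], so an eigenvector is (-1, -1).
General solution: K_1e^(-4t)(-2,-3) + K_2e^(2t)(-1,-1).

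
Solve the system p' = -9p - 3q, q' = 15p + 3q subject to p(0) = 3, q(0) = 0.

p(t) = -6e^(-3t)sin(3t) + 3e^(-3t)cos(3t), q(t) = 15e^(-3t)sin(3t)

Coefficient matrix A = [[-9, -3], [15, 3]].
Characteristic polynomial det(A - λI) = λ^2 + 6λ + 18 = 0.
Eigenvalues λ = -3 ± 3i (complex conjugate pair).
For λ=-3+3i: an eigenvector is (-1,2) - i(0,-1) = (-1, 2 + i).
A real fundamental pair from Re and Im of e^((-3+3i)t)v: X_1 = e^(-3t)(cos(3t)·(-1,2) + sin(3t)·(0,-1)), X_2 = e^(-3t)(sin(3t)·(-1,2) - cos(3t)·(0,-1)).
General solution: C_1X_1 + C_2X_2.
Applying p(0)=3, q(0)=0 gives C_1=-3, C_2=6.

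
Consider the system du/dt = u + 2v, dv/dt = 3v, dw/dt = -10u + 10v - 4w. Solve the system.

u(t) = -K_2e^(t) + K_3e^(3t), v(t) = K_3e^(3t), w(t) = K_1e^(-4t) + 2K_2e^(t)

Coefficient matrix A = [[1, 2, 0], [0, 3, 0], [-10, 10, -4]].
det(A - λI) = 0 gives eigenvalues λ = -4, 1, 3.
For λ=-4: eigenvector (0,0,1).
For λ=1: eigenvector (-1,0,2).
For λ=3: eigenvector (1,1,0).
General solution: K_1e^(-4t)(0,0,1) + K_2e^(t)(-1,0,2) + K_3e^(3t)(1,1,0).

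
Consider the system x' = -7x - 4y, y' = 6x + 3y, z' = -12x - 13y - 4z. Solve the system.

x(t) = -2c_2e^(-t) + c_3e^(-3t), y(t) = 3c_2e^(-t) - c_3e^(-3t), z(t) = c_1e^(-4t) - 5c_2e^(-t) + c_3e^(-3t)

Coefficient matrix A = [[-7, -4, 0], [6, 3, 0], [-12, -13, -4]].
det(A - λI) = 0 gives eigenvalues λ = -4, -1, -3.
For λ=-4: eigenvector (0,0,1).
For λ=-1: eigenvector (-2,3,-5).
For λ=-3: eigenvector (1,-1,1).
General solution: c_1e^(-4t)(0,0,1) + c_2e^(-t)(-2,3,-5) + c_3e^(-3t)(1,-1,1).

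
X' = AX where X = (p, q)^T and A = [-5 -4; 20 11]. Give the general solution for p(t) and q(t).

Coefficient matrix A = [[-5, -4], [20, 11]].
Characteristic polynomial det(A - λI) = λ^2 - 6λ + 25 = 0.
Eigenvalues λ = 3 ± 4i (complex conjugate pair).
For λ=3+4i: an eigenvector is (-1,2) - i(0,-1) = (-1, 2 + i).
A real fundamental pair from Re and Im of e^((3+4i)t)v: X_1 = e^(3t)(cos(4t)·(-1,2) + sin(4t)·(0,-1)), X_2 = e^(3t)(sin(4t)·(-1,2) - cos(4t)·(0,-1)).
General solution: K_1X_1 + K_2X_2.

p(t) = -K_1e^(3t)cos(4t) - K_2e^(3t)sin(4t), q(t) = -K_1e^(3t)sin(4t) + 2K_1e^(3t)cos(4t) + 2K_2e^(3t)sin(4t) + K_2e^(3t)cos(4t)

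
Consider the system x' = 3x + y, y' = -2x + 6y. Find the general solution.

Coefficient matrix A = [[3, 1], [-2, 6]].
Characteristic polynomial det(A - λI) = λ^2 - 9λ + 20 = 0.
Eigenvalues λ = 5, 4.
For λ=5: (A-λI) row 1 is [-2, 1], so an eigenvector is (1, 2).
For λ=4: (A-λI) row 1 is [-1, 1], so an eigenvector is (-1, -1).
General solution: c_1e^(5t)(1,2) + c_2e^(4t)(-1,-1).

x(t) = c_1e^(5t) - c_2e^(4t), y(t) = 2c_1e^(5t) - c_2e^(4t)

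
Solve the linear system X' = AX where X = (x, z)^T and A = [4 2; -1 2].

Coefficient matrix A = [[4, 2], [-1, 2]].
Characteristic polynomial det(A - λI) = λ^2 - 6λ + 10 = 0.
Eigenvalues λ = 3 ± i (complex conjugate pair).
For λ=3+i: an eigenvector is (-1,0) - i(-1,1) = (-1 + i, 0 - i).
A real fundamental pair from Re and Im of e^((3+i)t)v: X_1 = e^(3t)(cos(t)·(-1,0) + sin(t)·(-1,1)), X_2 = e^(3t)(sin(t)·(-1,0) - cos(t)·(-1,1)).
General solution: C_1X_1 + C_2X_2.

x(t) = -C_1e^(3t)sin(t) - C_1e^(3t)cos(t) - C_2e^(3t)sin(t) + C_2e^(3t)cos(t), z(t) = C_1e^(3t)sin(t) - C_2e^(3t)cos(t)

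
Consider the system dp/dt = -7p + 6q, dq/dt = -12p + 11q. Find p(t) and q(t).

p(t) = -K_1e^(5t) + K_2e^(-t), q(t) = -2K_1e^(5t) + K_2e^(-t)

Coefficient matrix A = [[-7, 6], [-12, 11]].
Characteristic polynomial det(A - λI) = λ^2 - 4λ - 5 = 0.
Eigenvalues λ = 5, -1.
For λ=5: (A-λI) row 1 is [-12, 6], so an eigenvector is (-1, -2).
For λ=-1: (A-λI) row 1 is [-6, 6], so an eigenvector is (1, 1).
General solution: K_1e^(5t)(-1,-2) + K_2e^(-t)(1,1).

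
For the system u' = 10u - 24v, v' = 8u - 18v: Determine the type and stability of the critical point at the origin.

stable node

A = [[10,-24],[8,-18]]; det(A-λI) = λ^2 + 8λ + 12.
λ = -2, -6: both negative.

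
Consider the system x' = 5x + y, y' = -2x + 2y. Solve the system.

Coefficient matrix A = [[5, 1], [-2, 2]].
Characteristic polynomial det(A - λI) = λ^2 - 7λ + 12 = 0.
Eigenvalues λ = 3, 4.
For λ=3: (A-λI) row 1 is [2, 1], so an eigenvector is (-1, 2).
For λ=4: (A-λI) row 1 is [1, 1], so an eigenvector is (1, -1).
General solution: C_1e^(3t)(-1,2) + C_2e^(4t)(1,-1).

x(t) = -C_1e^(3t) + C_2e^(4t), y(t) = 2C_1e^(3t) - C_2e^(4t)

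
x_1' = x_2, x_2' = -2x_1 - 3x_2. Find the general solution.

x_1(t) = C_1e^(-2t) + C_2e^(-t), x_2(t) = -2C_1e^(-2t) - C_2e^(-t)

Coefficient matrix A = [[0, 1], [-2, -3]].
Characteristic polynomial det(A - λI) = λ^2 + 3λ + 2 = 0.
Eigenvalues λ = -2, -1.
For λ=-2: (A-λI) row 1 is [2, 1], so an eigenvector is (1, -2).
For λ=-1: (A-λI) row 1 is [1, 1], so an eigenvector is (1, -1).
General solution: C_1e^(-2t)(1,-2) + C_2e^(-t)(1,-1).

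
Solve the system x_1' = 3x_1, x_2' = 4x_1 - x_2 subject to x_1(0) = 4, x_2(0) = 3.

x_1(t) = 4e^(3t), x_2(t) = 4e^(3t) - e^(-t)

Coefficient matrix A = [[3, 0], [4, -1]].
Characteristic polynomial det(A - λI) = λ^2 - 2λ - 3 = 0.
Eigenvalues λ = 3, -1.
For λ=3: (A-λI) row 2 is [4, -4], so an eigenvector is (1, 1).
For λ=-1: (A-λI) row 1 is [4, 0], so an eigenvector is (0, -1).
General solution: c_1e^(3t)(1,1) + c_2e^(-t)(0,-1).
Applying x_1(0)=4, x_2(0)=3 gives c_1=4, c_2=1.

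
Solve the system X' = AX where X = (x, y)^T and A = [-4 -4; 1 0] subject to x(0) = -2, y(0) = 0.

Coefficient matrix A = [[-4, -4], [1, 0]].
Characteristic polynomial det(A - λI) = λ^2 + 4λ + 4 = 0.
Single eigenvalue λ = -2 with algebraic multiplicity 2.
Eigenvector v = (2,-1); generalized eigenvector w with (A-λI)w=v is (1,-1).
General solution: e^(-2t)[C_1·v + C_2·(t·v + w)].
Applying x(0)=-2, y(0)=0 gives C_1=-2, C_2=2.

x(t) = 4te^(-2t) - 2e^(-2t), y(t) = -2te^(-2t)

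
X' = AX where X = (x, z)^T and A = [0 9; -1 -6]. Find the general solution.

Coefficient matrix A = [[0, 9], [-1, -6]].
Characteristic polynomial det(A - λI) = λ^2 + 6λ + 9 = 0.
Single eigenvalue λ = -3 with algebraic multiplicity 2.
Eigenvector v = (-3,1); generalized eigenvector w with (A-λI)w=v is (-1,0).
General solution: e^(-3t)[K_1·v + K_2·(t·v + w)].

x(t) = -3K_1e^(-3t) - 3K_2te^(-3t) - K_2e^(-3t), z(t) = K_1e^(-3t) + K_2te^(-3t)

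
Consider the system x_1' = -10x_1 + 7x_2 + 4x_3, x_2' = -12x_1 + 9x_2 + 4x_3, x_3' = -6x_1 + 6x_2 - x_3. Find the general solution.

Coefficient matrix A = [[-10, 7, 4], [-12, 9, 4], [-6, 6, -1]].
det(A - λI) = 0 gives eigenvalues λ = 2, -3, -1.
For λ=2: eigenvector (-3,-4,-2).
For λ=-3: eigenvector (1,1,0).
For λ=-1: eigenvector (2,2,1).
General solution: c_1e^(2t)(-3,-4,-2) + c_2e^(-3t)(1,1,0) + c_3e^(-t)(2,2,1).

x_1(t) = -3c_1e^(2t) + c_2e^(-3t) + 2c_3e^(-t), x_2(t) = -4c_1e^(2t) + c_2e^(-3t) + 2c_3e^(-t), x_3(t) = -2c_1e^(2t) + c_3e^(-t)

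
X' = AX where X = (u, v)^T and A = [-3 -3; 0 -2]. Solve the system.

Coefficient matrix A = [[-3, -3], [0, -2]].
Characteristic polynomial det(A - λI) = λ^2 + 5λ + 6 = 0.
Eigenvalues λ = -2, -3.
For λ=-2: (A-λI) row 1 is [-1, -3], so an eigenvector is (-3, 1).
For λ=-3: (A-λI) row 1 is [0, -3], so an eigenvector is (1, 0).
General solution: C_1e^(-2t)(-3,1) + C_2e^(-3t)(1,0).

u(t) = -3C_1e^(-2t) + C_2e^(-3t), v(t) = C_1e^(-2t)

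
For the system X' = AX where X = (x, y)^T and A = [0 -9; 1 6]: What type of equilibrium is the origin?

A = [[0,-9],[1,6]]; det(A-λI) = λ^2 - 6λ + 9.
repeated λ = 3 with a single eigenvector.

unstable improper node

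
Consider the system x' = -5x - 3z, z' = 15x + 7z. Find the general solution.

x(t) = c_1e^(t)sin(3t) - c_2e^(t)cos(3t), z(t) = -2c_1e^(t)sin(3t) - c_1e^(t)cos(3t) - c_2e^(t)sin(3t) + 2c_2e^(t)cos(3t)

Coefficient matrix A = [[-5, -3], [15, 7]].
Characteristic polynomial det(A - λI) = λ^2 - 2λ + 10 = 0.
Eigenvalues λ = 1 ± 3i (complex conjugate pair).
For λ=1+3i: an eigenvector is (0,-1) - i(1,-2) = (0 - i, -1 + 2i).
A real fundamental pair from Re and Im of e^((1+3i)t)v: X_1 = e^(t)(cos(3t)·(0,-1) + sin(3t)·(1,-2)), X_2 = e^(t)(sin(3t)·(0,-1) - cos(3t)·(1,-2)).
General solution: c_1X_1 + c_2X_2.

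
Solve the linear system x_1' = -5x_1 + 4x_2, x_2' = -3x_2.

Coefficient matrix A = [[-5, 4], [0, -3]].
Characteristic polynomial det(A - λI) = λ^2 + 8λ + 15 = 0.
Eigenvalues λ = -5, -3.
For λ=-5: (A-λI) row 1 is [0, 4], so an eigenvector is (1, 0).
For λ=-3: (A-λI) row 1 is [-2, 4], so an eigenvector is (-2, -1).
General solution: c_1e^(-5t)(1,0) + c_2e^(-3t)(-2,-1).

x_1(t) = c_1e^(-5t) - 2c_2e^(-3t), x_2(t) = -c_2e^(-3t)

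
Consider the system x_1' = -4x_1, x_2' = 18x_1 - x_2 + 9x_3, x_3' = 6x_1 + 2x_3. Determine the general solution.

x_1(t) = K_2e^(-4t), x_2(t) = K_1e^(-t) - 3K_2e^(-4t) + 3K_3e^(2t), x_3(t) = -K_2e^(-4t) + K_3e^(2t)

Coefficient matrix A = [[-4, 0, 0], [18, -1, 9], [6, 0, 2]].
det(A - λI) = 0 gives eigenvalues λ = -1, -4, 2.
For λ=-1: eigenvector (0,1,0).
For λ=-4: eigenvector (1,-3,-1).
For λ=2: eigenvector (0,3,1).
General solution: K_1e^(-t)(0,1,0) + K_2e^(-4t)(1,-3,-1) + K_3e^(2t)(0,3,1).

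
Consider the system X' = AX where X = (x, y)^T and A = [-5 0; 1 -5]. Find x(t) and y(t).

x(t) = -K_2e^(-5t), y(t) = -K_1e^(-5t) - K_2te^(-5t) + K_2e^(-5t)

Coefficient matrix A = [[-5, 0], [1, -5]].
Characteristic polynomial det(A - λI) = λ^2 + 10λ + 25 = 0.
Single eigenvalue λ = -5 with algebraic multiplicity 2.
Eigenvector v = (0,-1); generalized eigenvector w with (A-λI)w=v is (-1,1).
General solution: e^(-5t)[K_1·v + K_2·(t·v + w)].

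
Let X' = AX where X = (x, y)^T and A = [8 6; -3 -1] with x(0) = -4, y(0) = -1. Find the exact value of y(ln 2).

136

A = [[8,6],[-3,-1]]; eigenvalues λ = 2, 5.
Eigenvectors: (1,-1) for λ=2, (2,-1) for λ=5.
From the initial condition, c_1 = 6, c_2 = -5.
y(ln 2) = (6)(2^2)(-1) + (-5)(2^5)(-1) = 136.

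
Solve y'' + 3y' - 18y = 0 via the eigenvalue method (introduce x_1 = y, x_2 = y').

y(t) = K_1e^(3t) + K_2e^(-6t)

Let x_1 = y, x_2 = y'. Then x_1' = x_2 and x_2' = 18x_1 - 3x_2.
A = [[0,1],[18,-3]]; det(A-λI) = λ^2 + 3λ - 18.
Eigenvalues λ = 3, -6 with eigenvectors (1,3), (1,-6).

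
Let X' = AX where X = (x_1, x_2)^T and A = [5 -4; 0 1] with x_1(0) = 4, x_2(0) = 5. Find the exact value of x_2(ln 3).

15

A = [[5,-4],[0,1]]; eigenvalues λ = 5, 1.
Eigenvectors: (-1,0) for λ=5, (1,1) for λ=1.
From the initial condition, c_1 = 1, c_2 = 5.
x_2(ln 3) = (1)(3^5)(0) + (5)(3^1)(1) = 15.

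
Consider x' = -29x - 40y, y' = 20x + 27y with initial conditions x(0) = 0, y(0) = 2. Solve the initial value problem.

x(t) = -20e^(-t)sin(4t), y(t) = 14e^(-t)sin(4t) + 2e^(-t)cos(4t)

Coefficient matrix A = [[-29, -40], [20, 27]].
Characteristic polynomial det(A - λI) = λ^2 + 2λ + 17 = 0.
Eigenvalues λ = -1 ± 4i (complex conjugate pair).
For λ=-1+4i: an eigenvector is (-1,1) - i(-3,2) = (-1 + 3i, 1 - 2i).
A real fundamental pair from Re and Im of e^((-1+4i)t)v: X_1 = e^(-t)(cos(4t)·(-1,1) + sin(4t)·(-3,2)), X_2 = e^(-t)(sin(4t)·(-1,1) - cos(4t)·(-3,2)).
General solution: C_1X_1 + C_2X_2.
Applying x(0)=0, y(0)=2 gives C_1=6, C_2=2.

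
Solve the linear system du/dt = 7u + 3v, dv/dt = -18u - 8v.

u(t) = -c_1e^(t) - c_2e^(-2t), v(t) = 2c_1e^(t) + 3c_2e^(-2t)

Coefficient matrix A = [[7, 3], [-18, -8]].
Characteristic polynomial det(A - λI) = λ^2 + λ - 2 = 0.
Eigenvalues λ = 1, -2.
For λ=1: (A-λI) row 1 is [6, 3], so an eigenvector is (-1, 2).
For λ=-2: (A-λI) row 1 is [9, 3], so an eigenvector is (-1, 3).
General solution: c_1e^(t)(-1,2) + c_2e^(-2t)(-1,3).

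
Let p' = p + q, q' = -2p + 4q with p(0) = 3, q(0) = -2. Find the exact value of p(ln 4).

-192

A = [[1,1],[-2,4]]; eigenvalues λ = 3, 2.
Eigenvectors: (1,2) for λ=3, (1,1) for λ=2.
From the initial condition, c_1 = -5, c_2 = 8.
p(ln 4) = (-5)(4^3)(1) + (8)(4^2)(1) = -192.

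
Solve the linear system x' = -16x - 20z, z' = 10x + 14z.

Coefficient matrix A = [[-16, -20], [10, 14]].
Characteristic polynomial det(A - λI) = λ^2 + 2λ - 24 = 0.
Eigenvalues λ = -6, 4.
For λ=-6: (A-λI) row 1 is [-10, -20], so an eigenvector is (-2, 1).
For λ=4: (A-λI) row 1 is [-20, -20], so an eigenvector is (1, -1).
General solution: C_1e^(-6t)(-2,1) + C_2e^(4t)(1,-1).

x(t) = -2C_1e^(-6t) + C_2e^(4t), z(t) = C_1e^(-6t) - C_2e^(4t)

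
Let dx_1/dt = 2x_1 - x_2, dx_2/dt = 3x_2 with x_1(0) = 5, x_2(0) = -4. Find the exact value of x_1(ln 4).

272

A = [[2,-1],[0,3]]; eigenvalues λ = 3, 2.
Eigenvectors: (-1,1) for λ=3, (1,0) for λ=2.
From the initial condition, c_1 = -4, c_2 = 1.
x_1(ln 4) = (-4)(4^3)(-1) + (1)(4^2)(1) = 272.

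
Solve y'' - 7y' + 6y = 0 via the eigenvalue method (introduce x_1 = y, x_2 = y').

Let x_1 = y, x_2 = y'. Then x_1' = x_2 and x_2' = -6x_1 + 7x_2.
A = [[0,1],[-6,7]]; det(A-λI) = λ^2 - 7λ + 6.
Eigenvalues λ = 6, 1 with eigenvectors (1,6), (1,1).

y(t) = C_1e^(6t) + C_2e^(t)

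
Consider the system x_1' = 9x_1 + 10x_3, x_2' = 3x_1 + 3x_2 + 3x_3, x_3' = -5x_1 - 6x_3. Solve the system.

x_1(t) = C_2e^(-t) + 2C_3e^(4t), x_2(t) = C_1e^(3t) + 3C_3e^(4t), x_3(t) = -C_2e^(-t) - C_3e^(4t)

Coefficient matrix A = [[9, 0, 10], [3, 3, 3], [-5, 0, -6]].
det(A - λI) = 0 gives eigenvalues λ = 3, -1, 4.
For λ=3: eigenvector (0,1,0).
For λ=-1: eigenvector (1,0,-1).
For λ=4: eigenvector (2,3,-1).
General solution: C_1e^(3t)(0,1,0) + C_2e^(-t)(1,0,-1) + C_3e^(4t)(2,3,-1).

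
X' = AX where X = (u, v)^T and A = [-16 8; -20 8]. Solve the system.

Coefficient matrix A = [[-16, 8], [-20, 8]].
Characteristic polynomial det(A - λI) = λ^2 + 8λ + 32 = 0.
Eigenvalues λ = -4 ± 4i (complex conjugate pair).
For λ=-4+4i: an eigenvector is (-1,-1) - i(1,2) = (-1 - i, -1 - 2i).
A real fundamental pair from Re and Im of e^((-4+4i)t)v: X_1 = e^(-4t)(cos(4t)·(-1,-1) + sin(4t)·(1,2)), X_2 = e^(-4t)(sin(4t)·(-1,-1) - cos(4t)·(1,2)).
General solution: K_1X_1 + K_2X_2.

u(t) = K_1e^(-4t)sin(4t) - K_1e^(-4t)cos(4t) - K_2e^(-4t)sin(4t) - K_2e^(-4t)cos(4t), v(t) = 2K_1e^(-4t)sin(4t) - K_1e^(-4t)cos(4t) - K_2e^(-4t)sin(4t) - 2K_2e^(-4t)cos(4t)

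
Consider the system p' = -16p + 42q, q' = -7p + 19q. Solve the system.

Coefficient matrix A = [[-16, 42], [-7, 19]].
Characteristic polynomial det(A - λI) = λ^2 - 3λ - 10 = 0.
Eigenvalues λ = -2, 5.
For λ=-2: (A-λI) row 1 is [-14, 42], so an eigenvector is (-3, -1).
For λ=5: (A-λI) row 1 is [-21, 42], so an eigenvector is (2, 1).
General solution: C_1e^(-2t)(-3,-1) + C_2e^(5t)(2,1).

p(t) = -3C_1e^(-2t) + 2C_2e^(5t), q(t) = -C_1e^(-2t) + C_2e^(5t)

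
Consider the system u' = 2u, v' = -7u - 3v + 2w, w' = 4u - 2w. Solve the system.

Coefficient matrix A = [[2, 0, 0], [-7, -3, 2], [4, 0, -2]].
det(A - λI) = 0 gives eigenvalues λ = -2, -3, 2.
For λ=-2: eigenvector (0,2,1).
For λ=-3: eigenvector (0,1,0).
For λ=2: eigenvector (1,-1,1).
General solution: C_1e^(-2t)(0,2,1) + C_2e^(-3t)(0,1,0) + C_3e^(2t)(1,-1,1).

u(t) = C_3e^(2t), v(t) = 2C_1e^(-2t) + C_2e^(-3t) - C_3e^(2t), w(t) = C_1e^(-2t) + C_3e^(2t)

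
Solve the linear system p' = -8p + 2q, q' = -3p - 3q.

Coefficient matrix A = [[-8, 2], [-3, -3]].
Characteristic polynomial det(A - λI) = λ^2 + 11λ + 30 = 0.
Eigenvalues λ = -5, -6.
For λ=-5: (A-λI) row 1 is [-3, 2], so an eigenvector is (2, 3).
For λ=-6: (A-λI) row 1 is [-2, 2], so an eigenvector is (-1, -1).
General solution: c_1e^(-5t)(2,3) + c_2e^(-6t)(-1,-1).

p(t) = 2c_1e^(-5t) - c_2e^(-6t), q(t) = 3c_1e^(-5t) - c_2e^(-6t)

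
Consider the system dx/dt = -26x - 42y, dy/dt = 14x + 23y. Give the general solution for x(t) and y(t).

Coefficient matrix A = [[-26, -42], [14, 23]].
Characteristic polynomial det(A - λI) = λ^2 + 3λ - 10 = 0.
Eigenvalues λ = 2, -5.
For λ=2: (A-λI) row 1 is [-28, -42], so an eigenvector is (-3, 2).
For λ=-5: (A-λI) row 1 is [-21, -42], so an eigenvector is (2, -1).
General solution: C_1e^(2t)(-3,2) + C_2e^(-5t)(2,-1).

x(t) = -3C_1e^(2t) + 2C_2e^(-5t), y(t) = 2C_1e^(2t) - C_2e^(-5t)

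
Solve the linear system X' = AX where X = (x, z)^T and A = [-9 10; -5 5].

Coefficient matrix A = [[-9, 10], [-5, 5]].
Characteristic polynomial det(A - λI) = λ^2 + 4λ + 5 = 0.
Eigenvalues λ = -2 ± i (complex conjugate pair).
For λ=-2+i: an eigenvector is (-1,-1) - i(-3,-2) = (-1 + 3i, -1 + 2i).
A real fundamental pair from Re and Im of e^((-2+i)t)v: X_1 = e^(-2t)(cos(t)·(-1,-1) + sin(t)·(-3,-2)), X_2 = e^(-2t)(sin(t)·(-1,-1) - cos(t)·(-3,-2)).
General solution: c_1X_1 + c_2X_2.

x(t) = -3c_1e^(-2t)sin(t) - c_1e^(-2t)cos(t) - c_2e^(-2t)sin(t) + 3c_2e^(-2t)cos(t), z(t) = -2c_1e^(-2t)sin(t) - c_1e^(-2t)cos(t) - c_2e^(-2t)sin(t) + 2c_2e^(-2t)cos(t)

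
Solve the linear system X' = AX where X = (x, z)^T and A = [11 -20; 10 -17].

Coefficient matrix A = [[11, -20], [10, -17]].
Characteristic polynomial det(A - λI) = λ^2 + 6λ + 13 = 0.
Eigenvalues λ = -3 ± 2i (complex conjugate pair).
For λ=-3+2i: an eigenvector is (-1,-1) - i(3,2) = (-1 - 3i, -1 - 2i).
A real fundamental pair from Re and Im of e^((-3+2i)t)v: X_1 = e^(-3t)(cos(2t)·(-1,-1) + sin(2t)·(3,2)), X_2 = e^(-3t)(sin(2t)·(-1,-1) - cos(2t)·(3,2)).
General solution: K_1X_1 + K_2X_2.

x(t) = 3K_1e^(-3t)sin(2t) - K_1e^(-3t)cos(2t) - K_2e^(-3t)sin(2t) - 3K_2e^(-3t)cos(2t), z(t) = 2K_1e^(-3t)sin(2t) - K_1e^(-3t)cos(2t) - K_2e^(-3t)sin(2t) - 2K_2e^(-3t)cos(2t)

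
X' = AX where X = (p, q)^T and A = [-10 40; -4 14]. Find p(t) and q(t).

Coefficient matrix A = [[-10, 40], [-4, 14]].
Characteristic polynomial det(A - λI) = λ^2 - 4λ + 20 = 0.
Eigenvalues λ = 2 ± 4i (complex conjugate pair).
For λ=2+4i: an eigenvector is (3,1) - i(1,0) = (3 - i, 1).
A real fundamental pair from Re and Im of e^((2+4i)t)v: X_1 = e^(2t)(cos(4t)·(3,1) + sin(4t)·(1,0)), X_2 = e^(2t)(sin(4t)·(3,1) - cos(4t)·(1,0)).
General solution: K_1X_1 + K_2X_2.

p(t) = K_1e^(2t)sin(4t) + 3K_1e^(2t)cos(4t) + 3K_2e^(2t)sin(4t) - K_2e^(2t)cos(4t), q(t) = K_1e^(2t)cos(4t) + K_2e^(2t)sin(4t)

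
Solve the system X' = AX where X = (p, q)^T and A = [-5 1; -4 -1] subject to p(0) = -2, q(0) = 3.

p(t) = 7te^(-3t) - 2e^(-3t), q(t) = 14te^(-3t) + 3e^(-3t)

Coefficient matrix A = [[-5, 1], [-4, -1]].
Characteristic polynomial det(A - λI) = λ^2 + 6λ + 9 = 0.
Single eigenvalue λ = -3 with algebraic multiplicity 2.
Eigenvector v = (-1,-2); generalized eigenvector w with (A-λI)w=v is (2,3).
General solution: e^(-3t)[K_1·v + K_2·(t·v + w)].
Applying p(0)=-2, q(0)=3 gives K_1=-12, K_2=-7.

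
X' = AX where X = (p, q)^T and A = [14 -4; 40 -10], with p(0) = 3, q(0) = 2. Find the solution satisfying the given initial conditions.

p(t) = 7e^(2t)sin(4t) + 3e^(2t)cos(4t), q(t) = 24e^(2t)sin(4t) + 2e^(2t)cos(4t)

Coefficient matrix A = [[14, -4], [40, -10]].
Characteristic polynomial det(A - λI) = λ^2 - 4λ + 20 = 0.
Eigenvalues λ = 2 ± 4i (complex conjugate pair).
For λ=2+4i: an eigenvector is (0,-1) - i(1,3) = (0 - i, -1 - 3i).
A real fundamental pair from Re and Im of e^((2+4i)t)v: X_1 = e^(2t)(cos(4t)·(0,-1) + sin(4t)·(1,3)), X_2 = e^(2t)(sin(4t)·(0,-1) - cos(4t)·(1,3)).
General solution: c_1X_1 + c_2X_2.
Applying p(0)=3, q(0)=2 gives c_1=7, c_2=-3.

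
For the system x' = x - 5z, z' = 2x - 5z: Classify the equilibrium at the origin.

stable spiral

A = [[1,-5],[2,-5]]; det(A-λI) = λ^2 + 4λ + 5.
λ = -2 ± i: negative real part.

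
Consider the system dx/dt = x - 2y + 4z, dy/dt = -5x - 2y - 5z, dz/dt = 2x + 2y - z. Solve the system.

Coefficient matrix A = [[1, -2, 4], [-5, -2, -5], [2, 2, -1]].
det(A - λI) = 0 gives eigenvalues λ = 3, -2, -3.
For λ=3: eigenvector (1,-1,0).
For λ=-2: eigenvector (-2,1,2).
For λ=-3: eigenvector (-1,0,1).
General solution: c_1e^(3t)(1,-1,0) + c_2e^(-2t)(-2,1,2) + c_3e^(-3t)(-1,0,1).

x(t) = c_1e^(3t) - 2c_2e^(-2t) - c_3e^(-3t), y(t) = -c_1e^(3t) + c_2e^(-2t), z(t) = 2c_2e^(-2t) + c_3e^(-3t)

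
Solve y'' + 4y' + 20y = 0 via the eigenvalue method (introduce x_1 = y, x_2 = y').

Let x_1 = y, x_2 = y'. Then x_1' = x_2 and x_2' = -20x_1 - 4x_2.
A = [[0,1],[-20,-4]]; det(A-λI) = λ^2 + 4λ + 20.
Eigenvalues λ = -2 ± 4i.

y(t) = c_1e^(-2t)cos(4t) + c_2e^(-2t)sin(4t)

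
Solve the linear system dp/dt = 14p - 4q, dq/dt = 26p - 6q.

p(t) = K_1e^(4t)sin(2t) - K_1e^(4t)cos(2t) - K_2e^(4t)sin(2t) - K_2e^(4t)cos(2t), q(t) = 2K_1e^(4t)sin(2t) - 3K_1e^(4t)cos(2t) - 3K_2e^(4t)sin(2t) - 2K_2e^(4t)cos(2t)

Coefficient matrix A = [[14, -4], [26, -6]].
Characteristic polynomial det(A - λI) = λ^2 - 8λ + 20 = 0.
Eigenvalues λ = 4 ± 2i (complex conjugate pair).
For λ=4+2i: an eigenvector is (-1,-3) - i(1,2) = (-1 - i, -3 - 2i).
A real fundamental pair from Re and Im of e^((4+2i)t)v: X_1 = e^(4t)(cos(2t)·(-1,-3) + sin(2t)·(1,2)), X_2 = e^(4t)(sin(2t)·(-1,-3) - cos(2t)·(1,2)).
General solution: K_1X_1 + K_2X_2.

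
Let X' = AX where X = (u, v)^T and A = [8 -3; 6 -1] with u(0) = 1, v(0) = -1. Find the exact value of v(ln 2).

80

A = [[8,-3],[6,-1]]; eigenvalues λ = 5, 2.
Eigenvectors: (1,1) for λ=5, (1,2) for λ=2.
From the initial condition, c_1 = 3, c_2 = -2.
v(ln 2) = (3)(2^5)(1) + (-2)(2^2)(2) = 80.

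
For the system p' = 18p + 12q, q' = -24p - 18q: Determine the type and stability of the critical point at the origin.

A = [[18,12],[-24,-18]]; det(A-λI) = λ^2 - 36.
λ = -6, 6: opposite signs.

saddle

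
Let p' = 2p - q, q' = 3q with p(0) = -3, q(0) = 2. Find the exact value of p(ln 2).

A = [[2,-1],[0,3]]; eigenvalues λ = 2, 3.
Eigenvectors: (1,0) for λ=2, (1,-1) for λ=3.
From the initial condition, c_1 = -1, c_2 = -2.
p(ln 2) = (-1)(2^2)(1) + (-2)(2^3)(1) = -20.

-20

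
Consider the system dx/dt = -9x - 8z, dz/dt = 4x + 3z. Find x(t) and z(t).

Coefficient matrix A = [[-9, -8], [4, 3]].
Characteristic polynomial det(A - λI) = λ^2 + 6λ + 5 = 0.
Eigenvalues λ = -1, -5.
For λ=-1: (A-λI) row 1 is [-8, -8], so an eigenvector is (-1, 1).
For λ=-5: (A-λI) row 1 is [-4, -8], so an eigenvector is (2, -1).
General solution: K_1e^(-t)(-1,1) + K_2e^(-5t)(2,-1).

x(t) = -K_1e^(-t) + 2K_2e^(-5t), z(t) = K_1e^(-t) - K_2e^(-5t)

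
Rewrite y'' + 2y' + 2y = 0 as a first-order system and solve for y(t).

y(t) = K_1e^(-t)cos(t) + K_2e^(-t)sin(t)

Let x_1 = y, x_2 = y'. Then x_1' = x_2 and x_2' = -2x_1 - 2x_2.
A = [[0,1],[-2,-2]]; det(A-λI) = λ^2 + 2λ + 2.
Eigenvalues λ = -1 ± i.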